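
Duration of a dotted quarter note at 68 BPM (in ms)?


Solution.
One quarter-note beat = 60000 / BPM = 60000 / 68 ms
Dotted quarter note = 3/2 × quarter note
Duration = 3/2 × 60000 / 68 = 90000 / 68
= 1323.5 ms


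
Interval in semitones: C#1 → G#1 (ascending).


Absolute semitone position = octave×12 + chromatic position
C#1: 1×12 + 1 = 13
G#1: 1×12 + 8 = 20
Difference = 20 - 13 = 7
= 7 semitones


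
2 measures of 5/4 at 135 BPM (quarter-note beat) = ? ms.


Quarter-note beat duration = 60000 / 135 ms
Beats per measure (5/4) = 5
One measure = 5 × 60000 / 135 = 300000 / 135 ms
2 measures = 2 × 300000 / 135 = 600000 / 135
= 4444.4 ms


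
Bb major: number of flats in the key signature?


Let's work it out.
Flat major keys: C(0), F(1), Bb(2), Eb(3), Ab(4), Db(5), Gb(6), Cb(7)
Bb major has 2 flats
Order of flats: Bb Eb Ab Db Gb Cb Fb → first 2: Bb, Eb
= 2 flats


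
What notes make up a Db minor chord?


Working:
Minor triad = root + minor 3rd (3 semitones) + perfect 5th (7 semitones)
A triad on Db stacks thirds, so the chord tones use letter names D-F-A
Root: Db
Minor 3rd above Db: Fb
Perfect 5th above Db: Ab
Chord = Db Fb Ab


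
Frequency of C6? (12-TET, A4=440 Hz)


Solution.
f = 440 × 2^(n/12) where n = semitones from A4
C6: 15 semitones from A4
f = 440 × 2^(15/12)
f = 1046.50 Hz


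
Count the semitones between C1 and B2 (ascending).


Step by step:
Absolute semitone position = octave×12 + chromatic position
C1: 1×12 + 0 = 12
B2: 2×12 + 11 = 35
Difference = 35 - 12 = 23
= 23 semitones


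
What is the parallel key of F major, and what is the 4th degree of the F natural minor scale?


Reasoning:
Parallel keys share the same tonic but differ in mode
F major → parallel is F minor
F natural minor scale: F G Ab Bb C Db Eb
= F minor; 4th degree = Bb


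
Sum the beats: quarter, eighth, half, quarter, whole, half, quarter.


Solution.
Beat values:
  quarter = 1 beat
  eighth = 0.5 beats
  half = 2 beats
  quarter = 1 beat
  whole = 4 beats
  half = 2 beats
  quarter = 1 beat
Sum = 1 + 0.5 + 2 + 1 + 4 + 2 + 1
= 11.5 beats


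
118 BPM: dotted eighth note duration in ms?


Working:
One quarter-note beat = 60000 / BPM = 60000 / 118 ms
Dotted eighth note = 3/4 × quarter note
Duration = 3/4 × 60000 / 118 = 45000 / 118
= 381.4 ms


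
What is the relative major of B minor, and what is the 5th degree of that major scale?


Let's work it out.
The relative major shares the key signature and is a minor 3rd above the minor tonic
A minor 3rd above B is D
→ relative major of B minor is D major
D major scale: D E F# G A B C#
= D major; 5th degree = A


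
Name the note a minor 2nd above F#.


A 2nd spans 2 letter names, so from F we land on G
A minor 2nd = 1 semitone above F#
Spell G at that pitch: G
= G


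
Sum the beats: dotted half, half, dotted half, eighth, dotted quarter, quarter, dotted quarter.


Let's work it out.
Beat values:
  dotted half = 3 beats
  half = 2 beats
  dotted half = 3 beats
  eighth = 0.5 beats
  dotted quarter = 1.5 beats
  quarter = 1 beat
  dotted quarter = 1.5 beats
Sum = 3 + 2 + 3 + 0.5 + 1.5 + 1 + 1.5
= 12.5 beats


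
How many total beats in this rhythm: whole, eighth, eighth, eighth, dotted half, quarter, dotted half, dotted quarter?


Beat values:
  whole = 4 beats
  eighth = 0.5 beats
  eighth = 0.5 beats
  eighth = 0.5 beats
  dotted half = 3 beats
  quarter = 1 beat
  dotted half = 3 beats
  dotted quarter = 1.5 beats
Sum = 4 + 0.5 + 0.5 + 0.5 + 3 + 1 + 3 + 1.5
= 14 beats


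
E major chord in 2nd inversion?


Step by step:
Root position: E G# B
2nd inversion: move root and 3rd up an octave
Bass note: B
Notes (bottom to top) = B E G#


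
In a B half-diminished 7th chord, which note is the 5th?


Half-diminished 7th chord = root + minor 3rd + diminished 5th + minor 7th
Seventh chords stack in thirds, so the letter names are B-D-F-A
Root: B
Minor 3rd above B: D
Diminished 5th above B: F
Minor 7th above B: A
The 5th = F


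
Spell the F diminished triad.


Step by step:
Diminished triad = root + minor 3rd (3 semitones) + diminished 5th (6 semitones)
A triad on F stacks thirds, so the chord tones use letter names F-A-C
Root: F
Minor 3rd above F: Ab
Diminished 5th above F: Cb
Chord = F Ab Cb


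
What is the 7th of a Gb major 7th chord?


Working:
Major 7th chord = root + major 3rd + perfect 5th + major 7th
Seventh chords stack in thirds, so the letter names are G-B-D-F
Root: Gb
Major 3rd above Gb: Bb
Perfect 5th above Gb: Db
Major 7th above Gb: F
The 7th = F


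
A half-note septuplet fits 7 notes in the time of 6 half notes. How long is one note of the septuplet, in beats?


Reasoning:
Septuplet: 7 notes occupy the space of 6 half notes
Space = 6 × 2 = 12 beats
Each septuplet note = 12 / 7 = 12/7 beats
= 12/7 beats


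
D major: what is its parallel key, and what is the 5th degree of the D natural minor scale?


Reasoning:
Parallel keys share the same tonic but differ in mode
D major → parallel is D minor
D natural minor scale: D E F G A Bb C
= D minor; 5th degree = A


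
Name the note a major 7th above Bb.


Solution.
A 7th spans 7 letter names, so from B we land on A
A major 7th = 11 semitones above Bb
Spell A at that pitch: A
= A


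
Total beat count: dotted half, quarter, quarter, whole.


Let's work it out.
Beat values:
  dotted half = 3 beats
  quarter = 1 beat
  quarter = 1 beat
  whole = 4 beats
Sum = 3 + 1 + 1 + 4
= 9 beats


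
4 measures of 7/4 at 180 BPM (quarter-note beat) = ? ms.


Working:
Quarter-note beat duration = 60000 / 180 ms
Beats per measure (7/4) = 7
One measure = 7 × 60000 / 180 = 420000 / 180 ms
4 measures = 4 × 420000 / 180 = 1680000 / 180
= 9333.3 ms


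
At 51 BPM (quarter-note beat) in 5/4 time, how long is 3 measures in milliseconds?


Working:
Quarter-note beat duration = 60000 / 51 ms
Beats per measure (5/4) = 5
One measure = 5 × 60000 / 51 = 300000 / 51 ms
3 measures = 3 × 300000 / 51 = 900000 / 51
= 17647.1 ms


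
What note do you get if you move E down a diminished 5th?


Solution.
diminished 5th: 5 letter names, 6 semitones
Letter: E - 4 → A
Pitch: E - 6 semitones, spelled as an A → A#
= A#


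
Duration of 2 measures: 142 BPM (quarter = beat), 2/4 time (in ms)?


Quarter-note beat duration = 60000 / 142 ms
Beats per measure (2/4) = 2
One measure = 2 × 60000 / 142 = 120000 / 142 ms
2 measures = 2 × 120000 / 142 = 240000 / 142
= 1690.1 ms


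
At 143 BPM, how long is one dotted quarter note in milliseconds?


One quarter-note beat = 60000 / BPM = 60000 / 143 ms
Dotted quarter note = 3/2 × quarter note
Duration = 3/2 × 60000 / 143 = 90000 / 143
= 629.4 ms


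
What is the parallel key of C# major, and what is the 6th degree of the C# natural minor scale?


Parallel keys share the same tonic but differ in mode
C# major → parallel is C# minor
C# natural minor scale: C# D# E F# G# A B
= C# minor; 6th degree = A


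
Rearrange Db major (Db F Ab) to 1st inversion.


Working:
Root position: Db F Ab
1st inversion: move root up an octave
Bass note: F
Notes (bottom to top) = F Ab Db


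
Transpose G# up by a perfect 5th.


Let's work it out.
perfect 5th: 5 letter names, 7 semitones
Letter: G + 4 → D
Pitch: G# + 7 semitones, spelled as a D → D#
= D#


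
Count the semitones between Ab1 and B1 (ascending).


Working:
Absolute semitone position = octave×12 + chromatic position
Ab1: 1×12 + 8 = 20
B1: 1×12 + 11 = 23
Difference = 23 - 20 = 3
= 3 semitones


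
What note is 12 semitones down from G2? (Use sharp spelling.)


Reasoning:
G2: chromatic position 7 in octave 2 → absolute = 2×12 + 7 = 31
Transpose down 12: 31 - 12 = 19
19 = 1×12 + 7 → G in octave 1
Result = G1


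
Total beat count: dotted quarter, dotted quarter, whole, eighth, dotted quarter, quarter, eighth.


Solution.
Beat values:
  dotted quarter = 1.5 beats
  dotted quarter = 1.5 beats
  whole = 4 beats
  eighth = 0.5 beats
  dotted quarter = 1.5 beats
  quarter = 1 beat
  eighth = 0.5 beats
Sum = 1.5 + 1.5 + 4 + 0.5 + 1.5 + 1 + 0.5
= 10.5 beats


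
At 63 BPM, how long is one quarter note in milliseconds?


Working:
One quarter-note beat = 60000 / BPM = 60000 / 63 ms
Duration = 60000 / 63
= 952.4 ms


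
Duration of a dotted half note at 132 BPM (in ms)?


Let's work it out.
One quarter-note beat = 60000 / BPM = 60000 / 132 ms
Dotted half note = 3 × quarter note
Duration = 3 × 60000 / 132 = 180000 / 132
= 1363.6 ms


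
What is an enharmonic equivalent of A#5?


Let's work it out.
Enharmonic notes sound the same pitch but are spelled with different letter names
A# and Bb name the same pitch class
= Bb5


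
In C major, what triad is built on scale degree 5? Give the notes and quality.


C major scale: C D E F G A B
Diatonic triad on degree 5 stacks scale notes 5, 7, 2: G B D
G→B = 4 semitones; G→D = 7 semitones → major triad
= G B D (major)


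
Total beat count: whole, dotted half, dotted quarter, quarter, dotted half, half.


Let's work it out.
Beat values:
  whole = 4 beats
  dotted half = 3 beats
  dotted quarter = 1.5 beats
  quarter = 1 beat
  dotted half = 3 beats
  half = 2 beats
Sum = 4 + 3 + 1.5 + 1 + 3 + 2
= 14.5 beats


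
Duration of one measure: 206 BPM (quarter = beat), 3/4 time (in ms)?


Step by step:
Quarter-note beat duration = 60000 / 206 ms
Beats per measure (3/4) = 3
One measure = 3 × 60000 / 206 = 180000 / 206 ms
= 873.8 ms


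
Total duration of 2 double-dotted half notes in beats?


Base half note = 2 beats
Dot 1 adds half the previous value: +1
Dot 2 adds half the previous value: +1/2
One double-dotted half = 2 + 1 + 1/2 = 7/2
2 of them = 2 × 7/2 = 7
= 7 beats


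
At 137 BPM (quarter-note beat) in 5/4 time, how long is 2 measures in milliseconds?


Solution.
Quarter-note beat duration = 60000 / 137 ms
Beats per measure (5/4) = 5
One measure = 5 × 60000 / 137 = 300000 / 137 ms
2 measures = 2 × 300000 / 137 = 600000 / 137
= 4379.6 ms


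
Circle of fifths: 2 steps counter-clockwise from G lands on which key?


Reasoning:
Each counter-clockwise step moves down a perfect 5th (= up a perfect 4th)
From G: G → C → F
= F


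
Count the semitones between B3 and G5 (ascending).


Absolute semitone position = octave×12 + chromatic position
B3: 3×12 + 11 = 47
G5: 5×12 + 7 = 67
Difference = 67 - 47 = 20
= 20 semitones


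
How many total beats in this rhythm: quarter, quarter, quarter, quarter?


Beat values:
  quarter = 1 beat
  quarter = 1 beat
  quarter = 1 beat
  quarter = 1 beat
Sum = 1 + 1 + 1 + 1
= 4 beats


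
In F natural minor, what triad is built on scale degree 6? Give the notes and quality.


F natural minor scale: F G Ab Bb C Db Eb
Diatonic triad on degree 6 stacks scale notes 6, 1, 3: Db F Ab
Db→F = 4 semitones; Db→Ab = 7 semitones → major triad
= Db F Ab (major)


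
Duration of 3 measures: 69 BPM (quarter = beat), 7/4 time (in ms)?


Let's work it out.
Quarter-note beat duration = 60000 / 69 ms
Beats per measure (7/4) = 7
One measure = 7 × 60000 / 69 = 420000 / 69 ms
3 measures = 3 × 420000 / 69 = 1260000 / 69
= 18260.9 ms


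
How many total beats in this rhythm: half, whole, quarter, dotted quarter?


Beat values:
  half = 2 beats
  whole = 4 beats
  quarter = 1 beat
  dotted quarter = 1.5 beats
Sum = 2 + 4 + 1 + 1.5
= 8.5 beats


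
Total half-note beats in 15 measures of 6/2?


Reasoning:
Time signature 6/2: the bottom number 2 means the half note gets one count
The top number 6 means 6 half-note beats per measure
Total = 6 × 15 measures
= 90 half-note beats


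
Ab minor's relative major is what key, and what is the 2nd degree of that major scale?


The relative major shares the key signature and is a minor 3rd above the minor tonic
A minor 3rd above Ab is Cb
→ relative major of Ab minor is Cb major
Cb major scale: Cb Db Eb Fb Gb Ab Bb
= Cb major; 2nd degree = Db


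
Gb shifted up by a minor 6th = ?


minor 6th: 6 letter names, 8 semitones
Letter: G + 5 → E
Pitch: Gb + 8 semitones, spelled as an E → Ebb
= Ebb


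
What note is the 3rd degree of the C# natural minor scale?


Let's work it out.
Natural minor scale pattern: W-H-W-W-H-W-W (2-1-2-2-1-2-2 semitones)
Starting from C#:
  C# + 2 semitones → D#
  D# + 1 semitone → E
  E + 2 semitones → F#
  F# + 2 semitones → G#
  G# + 1 semitone → A
  A + 2 semitones → B
  B + 2 semitones → C#
Scale: C# D# E F# G# A B
Degree 3 = E


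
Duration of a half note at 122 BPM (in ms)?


One quarter-note beat = 60000 / BPM = 60000 / 122 ms
Half note = 2 × quarter note
Duration = 2 × 60000 / 122 = 120000 / 122
= 983.6 ms


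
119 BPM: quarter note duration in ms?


Let's work it out.
One quarter-note beat = 60000 / BPM = 60000 / 119 ms
Duration = 60000 / 119
= 504.2 ms


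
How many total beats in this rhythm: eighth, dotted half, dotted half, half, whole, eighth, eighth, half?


Step by step:
Beat values:
  eighth = 0.5 beats
  dotted half = 3 beats
  dotted half = 3 beats
  half = 2 beats
  whole = 4 beats
  eighth = 0.5 beats
  eighth = 0.5 beats
  half = 2 beats
Sum = 0.5 + 3 + 3 + 2 + 4 + 0.5 + 0.5 + 2
= 15.5 beats


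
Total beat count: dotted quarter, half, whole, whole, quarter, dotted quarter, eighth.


Working:
Beat values:
  dotted quarter = 1.5 beats
  half = 2 beats
  whole = 4 beats
  whole = 4 beats
  quarter = 1 beat
  dotted quarter = 1.5 beats
  eighth = 0.5 beats
Sum = 1.5 + 2 + 4 + 4 + 1 + 1.5 + 0.5
= 14.5 beats


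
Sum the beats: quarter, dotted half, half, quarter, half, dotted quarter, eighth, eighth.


Solution.
Beat values:
  quarter = 1 beat
  dotted half = 3 beats
  half = 2 beats
  quarter = 1 beat
  half = 2 beats
  dotted quarter = 1.5 beats
  eighth = 0.5 beats
  eighth = 0.5 beats
Sum = 1 + 3 + 2 + 1 + 2 + 1.5 + 0.5 + 0.5
= 11.5 beats


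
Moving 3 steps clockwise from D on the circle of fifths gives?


Reasoning:
Each clockwise step on the circle of fifths moves up a perfect 5th
From D: D → A → E → B
= B


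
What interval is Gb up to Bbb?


Working:
Letter names: G → B spans 3 letter names → a 3rd
Semitones: Gb → Bbb = 3 half-steps
A 3rd of 3 semitones is a minor 3rd
= minor 3rd


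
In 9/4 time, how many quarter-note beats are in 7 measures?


Step by step:
Time signature 9/4: the bottom number 4 means the quarter note gets one count
The top number 9 means 9 quarter-note beats per measure
Total = 9 × 7 measures
= 63 quarter-note beats


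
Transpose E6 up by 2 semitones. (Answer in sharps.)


Step by step:
E6: chromatic position 4 in octave 6 → absolute = 6×12 + 4 = 76
Transpose up 2: 76 + 2 = 78
78 = 6×12 + 6 → F# in octave 6
Result = F#6


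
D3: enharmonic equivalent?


Enharmonic notes sound the same pitch but are spelled with different letter names
D and Ebb name the same pitch class
= Ebb3


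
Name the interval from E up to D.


Step by step:
Letter names: E → D spans 7 letter names → a 7th
Semitones: E → D = 10 half-steps
A 7th of 10 semitones is a minor 7th
= minor 7th


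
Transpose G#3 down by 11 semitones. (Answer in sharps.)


Working:
G#3: chromatic position 8 in octave 3 → absolute = 3×12 + 8 = 44
Transpose down 11: 44 - 11 = 33
33 = 2×12 + 9 → A in octave 2
Result = A2


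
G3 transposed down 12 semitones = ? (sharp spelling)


Let's work it out.
G3: chromatic position 7 in octave 3 → absolute = 3×12 + 7 = 43
Transpose down 12: 43 - 12 = 31
31 = 2×12 + 7 → G in octave 2
Result = G2


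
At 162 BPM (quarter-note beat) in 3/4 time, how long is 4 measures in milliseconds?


Step by step:
Quarter-note beat duration = 60000 / 162 ms
Beats per measure (3/4) = 3
One measure = 3 × 60000 / 162 = 180000 / 162 ms
4 measures = 4 × 180000 / 162 = 720000 / 162
= 4444.4 ms


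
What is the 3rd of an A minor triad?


Let's work it out.
Minor triad = root + minor 3rd (3 semitones) + perfect 5th (7 semitones)
A triad on A stacks thirds, so the chord tones use letter names A-C-E
Root: A
Minor 3rd above A: C
Perfect 5th above A: E
The 3rd = C


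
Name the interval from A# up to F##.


Solution.
Letter names: A → F spans 6 letter names → a 6th
Semitones: A# → F## = 9 half-steps
A 6th of 9 semitones is a major 6th
= major 6th


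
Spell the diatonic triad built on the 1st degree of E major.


Reasoning:
E major scale: E F# G# A B C# D#
Diatonic triad on degree 1 stacks scale notes 1, 3, 5: E G# B
E→G# = 4 semitones; E→B = 7 semitones → major triad
= E G# B (major)


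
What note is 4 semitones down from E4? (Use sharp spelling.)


Solution.
E4: chromatic position 4 in octave 4 → absolute = 4×12 + 4 = 52
Transpose down 4: 52 - 4 = 48
48 = 4×12 + 0 → C in octave 4
Result = C4


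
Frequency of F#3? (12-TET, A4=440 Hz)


Working:
f = 440 × 2^(n/12) where n = semitones from A4
F#3: -15 semitones from A4
f = 440 × 2^(-15/12)
f = 185.00 Hz


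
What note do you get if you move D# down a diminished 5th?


Let's work it out.
diminished 5th: 5 letter names, 6 semitones
Letter: D - 4 → G
Pitch: D# - 6 semitones, spelled as a G → G##
= G##


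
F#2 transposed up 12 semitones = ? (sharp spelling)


F#2: chromatic position 6 in octave 2 → absolute = 2×12 + 6 = 30
Transpose up 12: 30 + 12 = 42
42 = 3×12 + 6 → F# in octave 3
Result = F#3


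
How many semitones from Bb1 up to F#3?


Absolute semitone position = octave×12 + chromatic position
Bb1: 1×12 + 10 = 22
F#3: 3×12 + 6 = 42
Difference = 42 - 22 = 20
= 20 semitones


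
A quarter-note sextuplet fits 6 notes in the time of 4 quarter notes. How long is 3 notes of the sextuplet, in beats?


Sextuplet: 6 notes occupy the space of 4 quarter notes
Space = 4 × 1 = 4 beats
Each sextuplet note = 4 / 6 = 2/3 beats
3 notes = 3 × 2/3 = 2
= 2 beats


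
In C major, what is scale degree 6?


Let's work it out.
Major scale pattern: W-W-H-W-W-W-H (2-2-1-2-2-2-1 semitones)
Starting from C:
  C + 2 semitones → D
  D + 2 semitones → E
  E + 1 semitone → F
  F + 2 semitones → G
  G + 2 semitones → A
  A + 2 semitones → B
  B + 1 semitone → C
Scale: C D E F G A B
Degree 6 = A


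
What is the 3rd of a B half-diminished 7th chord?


Half-diminished 7th chord = root + minor 3rd + diminished 5th + minor 7th
Seventh chords stack in thirds, so the letter names are B-D-F-A
Root: B
Minor 3rd above B: D
Diminished 5th above B: F
Minor 7th above B: A
The 3rd = D


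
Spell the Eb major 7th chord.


Major 7th chord = root + major 3rd + perfect 5th + major 7th
Seventh chords stack in thirds, so the letter names are E-G-B-D
Root: Eb
Major 3rd above Eb: G
Perfect 5th above Eb: Bb
Major 7th above Eb: D
Chord = Eb G Bb D


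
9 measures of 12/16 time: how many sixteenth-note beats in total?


Time signature 12/16: the bottom number 16 means the sixteenth note gets one count
The top number 12 means 12 sixteenth-note beats per measure
Total = 12 × 9 measures
= 108 sixteenth-note beats


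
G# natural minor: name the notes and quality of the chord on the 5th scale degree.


G# natural minor scale: G# A# B C# D# E F#
Diatonic triad on degree 5 stacks scale notes 5, 7, 2: D# F# A#
D#→F# = 3 semitones; D#→A# = 7 semitones → minor triad
= D# F# A# (minor)


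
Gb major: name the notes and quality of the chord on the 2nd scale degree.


Let's work it out.
Gb major scale: Gb Ab Bb Cb Db Eb F
Diatonic triad on degree 2 stacks scale notes 2, 4, 6: Ab Cb Eb
Ab→Cb = 3 semitones; Ab→Eb = 7 semitones → minor triad
= Ab Cb Eb (minor)


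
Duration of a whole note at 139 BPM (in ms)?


Solution.
One quarter-note beat = 60000 / BPM = 60000 / 139 ms
Whole note = 4 × quarter note
Duration = 4 × 60000 / 139 = 240000 / 139
= 1726.6 ms


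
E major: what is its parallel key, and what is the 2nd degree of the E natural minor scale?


Solution.
Parallel keys share the same tonic but differ in mode
E major → parallel is E minor
E natural minor scale: E F# G A B C D
= E minor; 2nd degree = F#


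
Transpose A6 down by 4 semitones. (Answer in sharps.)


Working:
A6: chromatic position 9 in octave 6 → absolute = 6×12 + 9 = 81
Transpose down 4: 81 - 4 = 77
77 = 6×12 + 5 → F in octave 6
Result = F6


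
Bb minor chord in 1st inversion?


Step by step:
Root position: Bb Db F
1st inversion: move root up an octave
Bass note: Db
Notes (bottom to top) = Db F Bb


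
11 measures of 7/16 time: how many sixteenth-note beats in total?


Let's work it out.
Time signature 7/16: the bottom number 16 means the sixteenth note gets one count
The top number 7 means 7 sixteenth-note beats per measure
Total = 7 × 11 measures
= 77 sixteenth-note beats


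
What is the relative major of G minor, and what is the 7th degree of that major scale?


Step by step:
The relative major shares the key signature and is a minor 3rd above the minor tonic
A minor 3rd above G is Bb
→ relative major of G minor is Bb major
Bb major scale: Bb C D Eb F G A
= Bb major; 7th degree = A


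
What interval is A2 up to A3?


Let's work it out.
Letter names: A → A spans 8 letter names → an octave
Semitones: A2 → A3 = 12 half-steps
An octave of 12 semitones is a perfect octave
= perfect octave


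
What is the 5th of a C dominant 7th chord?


Solution.
Dominant 7th chord = root + major 3rd + perfect 5th + minor 7th
Seventh chords stack in thirds, so the letter names are C-E-G-B
Root: C
Major 3rd above C: E
Perfect 5th above C: G
Minor 7th above C: Bb
The 5th = G


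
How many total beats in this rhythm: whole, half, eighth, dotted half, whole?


Solution.
Beat values:
  whole = 4 beats
  half = 2 beats
  eighth = 0.5 beats
  dotted half = 3 beats
  whole = 4 beats
Sum = 4 + 2 + 0.5 + 3 + 4
= 13.5 beats


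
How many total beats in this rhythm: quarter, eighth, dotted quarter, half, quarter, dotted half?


Step by step:
Beat values:
  quarter = 1 beat
  eighth = 0.5 beats
  dotted quarter = 1.5 beats
  half = 2 beats
  quarter = 1 beat
  dotted half = 3 beats
Sum = 1 + 0.5 + 1.5 + 2 + 1 + 3
= 9 beats


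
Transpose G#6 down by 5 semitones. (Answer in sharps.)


G#6: chromatic position 8 in octave 6 → absolute = 6×12 + 8 = 80
Transpose down 5: 80 - 5 = 75
75 = 6×12 + 3 → D# in octave 6
Result = D#6


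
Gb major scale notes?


Step by step:
Major scale pattern: W-W-H-W-W-W-H (2-2-1-2-2-2-1 semitones)
Starting from Gb:
  Gb + 2 semitones → Ab
  Ab + 2 semitones → Bb
  Bb + 1 semitone → Cb
  Cb + 2 semitones → Db
  Db + 2 semitones → Eb
  Eb + 2 semitones → F
  F + 1 semitone → Gb
Scale = Gb Ab Bb Cb Db Eb F


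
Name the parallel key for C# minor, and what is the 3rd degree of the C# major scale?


Working:
Parallel keys share the same tonic but differ in mode
C# minor → parallel is C# major
C# major scale: C# D# E# F# G# A# B#
= C# major; 3rd degree = E#


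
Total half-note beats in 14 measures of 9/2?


Let's work it out.
Time signature 9/2: the bottom number 2 means the half note gets one count
The top number 9 means 9 half-note beats per measure
Total = 9 × 14 measures
= 126 half-note beats


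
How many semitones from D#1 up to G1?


Working:
Absolute semitone position = octave×12 + chromatic position
D#1: 1×12 + 3 = 15
G1: 1×12 + 7 = 19
Difference = 19 - 15 = 4
= 4 semitones


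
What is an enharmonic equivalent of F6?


Enharmonic notes sound the same pitch but are spelled with different letter names
F and Gbb name the same pitch class
= Gbb6


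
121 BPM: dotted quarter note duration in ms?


One quarter-note beat = 60000 / BPM = 60000 / 121 ms
Dotted quarter note = 3/2 × quarter note
Duration = 3/2 × 60000 / 121 = 90000 / 121
= 743.8 ms


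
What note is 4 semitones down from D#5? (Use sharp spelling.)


Solution.
D#5: chromatic position 3 in octave 5 → absolute = 5×12 + 3 = 63
Transpose down 4: 63 - 4 = 59
59 = 4×12 + 11 → B in octave 4
Result = B4


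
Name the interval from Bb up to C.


Letter names: B → C spans 2 letter names → a 2nd
Semitones: Bb → C = 2 half-steps
A 2nd of 2 semitones is a major 2nd
= major 2nd


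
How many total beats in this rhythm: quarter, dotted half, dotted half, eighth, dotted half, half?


Beat values:
  quarter = 1 beat
  dotted half = 3 beats
  dotted half = 3 beats
  eighth = 0.5 beats
  dotted half = 3 beats
  half = 2 beats
Sum = 1 + 3 + 3 + 0.5 + 3 + 2
= 12.5 beats


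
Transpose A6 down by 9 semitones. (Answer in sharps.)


Reasoning:
A6: chromatic position 9 in octave 6 → absolute = 6×12 + 9 = 81
Transpose down 9: 81 - 9 = 72
72 = 6×12 + 0 → C in octave 6
Result = C6


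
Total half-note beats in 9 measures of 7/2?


Working:
Time signature 7/2: the bottom number 2 means the half note gets one count
The top number 7 means 7 half-note beats per measure
Total = 7 × 9 measures
= 63 half-note beats


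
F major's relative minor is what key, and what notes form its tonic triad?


The relative minor shares the major's key signature and starts on its 6th degree
6th degree = a major 6th above the tonic; a major 6th above F is D
→ relative minor of F major is D minor
Tonic triad of D minor = root + minor 3rd + perfect 5th = D F A
= D minor; triad = D F A


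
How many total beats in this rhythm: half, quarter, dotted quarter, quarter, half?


Reasoning:
Beat values:
  half = 2 beats
  quarter = 1 beat
  dotted quarter = 1.5 beats
  quarter = 1 beat
  half = 2 beats
Sum = 2 + 1 + 1.5 + 1 + 2
= 7.5 beats


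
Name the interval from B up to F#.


Letter names: B → F spans 5 letter names → a 5th
Semitones: B → F# = 7 half-steps
A 5th of 7 semitones is a perfect 5th
= perfect 5th


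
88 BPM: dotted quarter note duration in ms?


Solution.
One quarter-note beat = 60000 / BPM = 60000 / 88 ms
Dotted quarter note = 3/2 × quarter note
Duration = 3/2 × 60000 / 88 = 90000 / 88
= 1022.7 ms


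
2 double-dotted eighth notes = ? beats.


Working:
Base eighth note = 1/2 beats
Dot 1 adds half the previous value: +1/4
Dot 2 adds half the previous value: +1/8
One double-dotted eighth = 1/2 + 1/4 + 1/8 = 7/8
2 of them = 2 × 7/8 = 7/4
= 7/4 beats


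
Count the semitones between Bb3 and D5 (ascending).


Let's work it out.
Absolute semitone position = octave×12 + chromatic position
Bb3: 3×12 + 10 = 46
D5: 5×12 + 2 = 62
Difference = 62 - 46 = 16
= 16 semitones


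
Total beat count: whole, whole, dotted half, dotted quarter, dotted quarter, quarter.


Working:
Beat values:
  whole = 4 beats
  whole = 4 beats
  dotted half = 3 beats
  dotted quarter = 1.5 beats
  dotted quarter = 1.5 beats
  quarter = 1 beat
Sum = 4 + 4 + 3 + 1.5 + 1.5 + 1
= 15 beats


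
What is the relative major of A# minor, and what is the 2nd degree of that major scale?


The relative major shares the key signature and is a minor 3rd above the minor tonic
A minor 3rd above A# is C#
→ relative major of A# minor is C# major
C# major scale: C# D# E# F# G# A# B#
= C# major; 2nd degree = D#


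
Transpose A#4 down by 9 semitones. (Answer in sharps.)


A#4: chromatic position 10 in octave 4 → absolute = 4×12 + 10 = 58
Transpose down 9: 58 - 9 = 49
49 = 4×12 + 1 → C# in octave 4
Result = C#4


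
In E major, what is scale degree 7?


Major scale pattern: W-W-H-W-W-W-H (2-2-1-2-2-2-1 semitones)
Starting from E:
  E + 2 semitones → F#
  F# + 2 semitones → G#
  G# + 1 semitone → A
  A + 2 semitones → B
  B + 2 semitones → C#
  C# + 2 semitones → D#
  D# + 1 semitone → E
Scale: E F# G# A B C# D#
Degree 7 = D#


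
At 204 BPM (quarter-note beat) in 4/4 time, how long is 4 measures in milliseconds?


Reasoning:
Quarter-note beat duration = 60000 / 204 ms
Beats per measure (4/4) = 4
One measure = 4 × 60000 / 204 = 240000 / 204 ms
4 measures = 4 × 240000 / 204 = 960000 / 204
= 4705.9 ms


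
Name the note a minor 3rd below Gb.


Working:
A 3rd spans 3 letter names, so from G we land on E
A minor 3rd = 3 semitones below Gb
Spell E at that pitch: Eb
= Eb


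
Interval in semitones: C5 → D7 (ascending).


Absolute semitone position = octave×12 + chromatic position
C5: 5×12 + 0 = 60
D7: 7×12 + 2 = 86
Difference = 86 - 60 = 26
= 26 semitones


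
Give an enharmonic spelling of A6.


Step by step:
Enharmonic notes sound the same pitch but are spelled with different letter names
A and Bbb name the same pitch class
= Bbb6


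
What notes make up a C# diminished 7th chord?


Let's work it out.
Diminished 7th chord = root + minor 3rd + diminished 5th + diminished 7th
Seventh chords stack in thirds, so the letter names are C-E-G-B
Root: C#
Minor 3rd above C#: E
Diminished 5th above C#: G
Diminished 7th above C#: Bb
Chord = C# E G Bb


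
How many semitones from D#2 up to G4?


Absolute semitone position = octave×12 + chromatic position
D#2: 2×12 + 3 = 27
G4: 4×12 + 7 = 55
Difference = 55 - 27 = 28
= 28 semitones


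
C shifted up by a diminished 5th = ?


diminished 5th: 5 letter names, 6 semitones
Letter: C + 4 → G
Pitch: C + 6 semitones, spelled as a G → Gb
= Gb


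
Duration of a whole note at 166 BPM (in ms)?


Reasoning:
One quarter-note beat = 60000 / BPM = 60000 / 166 ms
Whole note = 4 × quarter note
Duration = 4 × 60000 / 166 = 240000 / 166
= 1445.8 ms


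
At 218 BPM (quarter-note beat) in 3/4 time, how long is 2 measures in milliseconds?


Let's work it out.
Quarter-note beat duration = 60000 / 218 ms
Beats per measure (3/4) = 3
One measure = 3 × 60000 / 218 = 180000 / 218 ms
2 measures = 2 × 180000 / 218 = 360000 / 218
= 1651.4 ms


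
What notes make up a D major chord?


Step by step:
Major triad = root + major 3rd (4 semitones) + perfect 5th (7 semitones)
A triad on D stacks thirds, so the chord tones use letter names D-F-A
Root: D
Major 3rd above D: F#
Perfect 5th above D: A
Chord = D F# A


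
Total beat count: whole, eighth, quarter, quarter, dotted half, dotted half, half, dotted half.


Beat values:
  whole = 4 beats
  eighth = 0.5 beats
  quarter = 1 beat
  quarter = 1 beat
  dotted half = 3 beats
  dotted half = 3 beats
  half = 2 beats
  dotted half = 3 beats
Sum = 4 + 0.5 + 1 + 1 + 3 + 3 + 2 + 3
= 17.5 beats


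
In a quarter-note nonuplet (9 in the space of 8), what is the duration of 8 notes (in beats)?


Nonuplet: 9 notes occupy the space of 8 quarter notes
Space = 8 × 1 = 8 beats
Each nonuplet note = 8 / 9 = 8/9 beats
8 notes = 8 × 8/9 = 64/9
= 64/9 beats


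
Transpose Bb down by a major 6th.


Solution.
major 6th: 6 letter names, 9 semitones
Letter: B - 5 → D
Pitch: Bb - 9 semitones, spelled as a D → Db
= Db


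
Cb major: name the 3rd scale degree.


Let's work it out.
Major scale pattern: W-W-H-W-W-W-H (2-2-1-2-2-2-1 semitones)
Starting from Cb:
  Cb + 2 semitones → Db
  Db + 2 semitones → Eb
  Eb + 1 semitone → Fb
  Fb + 2 semitones → Gb
  Gb + 2 semitones → Ab
  Ab + 2 semitones → Bb
  Bb + 1 semitone → Cb
Scale: Cb Db Eb Fb Gb Ab Bb
Degree 3 = Eb


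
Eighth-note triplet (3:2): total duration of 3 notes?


Let's work it out.
Triplet: 3 notes occupy the space of 2 eighth notes
Space = 2 × 1/2 = 1 beat
Each triplet note = 1 / 3 = 1/3 beats
3 notes = 3 × 1/3 = 1
= 1 beat


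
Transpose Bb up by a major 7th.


Let's work it out.
major 7th: 7 letter names, 11 semitones
Letter: B + 6 → A
Pitch: Bb + 11 semitones, spelled as an A → A
= A


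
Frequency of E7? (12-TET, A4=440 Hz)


Reasoning:
f = 440 × 2^(n/12) where n = semitones from A4
E7: 31 semitones from A4
f = 440 × 2^(31/12)
f = 2637.02 Hz


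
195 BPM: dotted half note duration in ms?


Working:
One quarter-note beat = 60000 / BPM = 60000 / 195 ms
Dotted half note = 3 × quarter note
Duration = 3 × 60000 / 195 = 180000 / 195
= 923.1 ms


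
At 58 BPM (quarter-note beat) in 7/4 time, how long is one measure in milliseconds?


Reasoning:
Quarter-note beat duration = 60000 / 58 ms
Beats per measure (7/4) = 7
One measure = 7 × 60000 / 58 = 420000 / 58 ms
= 7241.4 ms


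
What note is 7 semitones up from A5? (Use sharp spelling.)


Step by step:
A5: chromatic position 9 in octave 5 → absolute = 5×12 + 9 = 69
Transpose up 7: 69 + 7 = 76
76 = 6×12 + 4 → E in octave 6
Result = E6


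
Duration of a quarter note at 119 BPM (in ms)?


Step by step:
One quarter-note beat = 60000 / BPM = 60000 / 119 ms
Duration = 60000 / 119
= 504.2 ms


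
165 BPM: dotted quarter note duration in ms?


One quarter-note beat = 60000 / BPM = 60000 / 165 ms
Dotted quarter note = 3/2 × quarter note
Duration = 3/2 × 60000 / 165 = 90000 / 165
= 545.5 ms


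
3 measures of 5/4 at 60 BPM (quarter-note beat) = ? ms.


Reasoning:
Quarter-note beat duration = 60000 / 60 ms
Beats per measure (5/4) = 5
One measure = 5 × 60000 / 60 = 300000 / 60 ms
3 measures = 3 × 300000 / 60 = 900000 / 60
= 15000.0 ms


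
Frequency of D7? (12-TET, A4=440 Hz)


Let's work it out.
f = 440 × 2^(n/12) where n = semitones from A4
D7: 29 semitones from A4
f = 440 × 2^(29/12)
f = 2349.32 Hz


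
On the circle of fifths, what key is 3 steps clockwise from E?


Solution.
Each clockwise step on the circle of fifths moves up a perfect 5th
From E: E → B → F#/Gb → Db
= Db


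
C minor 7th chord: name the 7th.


Let's work it out.
Minor 7th chord = root + minor 3rd + perfect 5th + minor 7th
Seventh chords stack in thirds, so the letter names are C-E-G-B
Root: C
Minor 3rd above C: Eb
Perfect 5th above C: G
Minor 7th above C: Bb
The 7th = Bb


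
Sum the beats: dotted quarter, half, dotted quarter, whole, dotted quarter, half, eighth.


Working:
Beat values:
  dotted quarter = 1.5 beats
  half = 2 beats
  dotted quarter = 1.5 beats
  whole = 4 beats
  dotted quarter = 1.5 beats
  half = 2 beats
  eighth = 0.5 beats
Sum = 1.5 + 2 + 1.5 + 4 + 1.5 + 2 + 0.5
= 13 beats


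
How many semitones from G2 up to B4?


Working:
Absolute semitone position = octave×12 + chromatic position
G2: 2×12 + 7 = 31
B4: 4×12 + 11 = 59
Difference = 59 - 31 = 28
= 28 semitones


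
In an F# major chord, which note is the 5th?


Step by step:
Major triad = root + major 3rd (4 semitones) + perfect 5th (7 semitones)
A triad on F# stacks thirds, so the chord tones use letter names F-A-C
Root: F#
Major 3rd above F#: A#
Perfect 5th above F#: C#
The 5th = C#


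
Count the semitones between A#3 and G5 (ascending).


Absolute semitone position = octave×12 + chromatic position
A#3: 3×12 + 10 = 46
G5: 5×12 + 7 = 67
Difference = 67 - 46 = 21
= 21 semitones


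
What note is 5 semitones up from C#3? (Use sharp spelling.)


Let's work it out.
C#3: chromatic position 1 in octave 3 → absolute = 3×12 + 1 = 37
Transpose up 5: 37 + 5 = 42
42 = 3×12 + 6 → F# in octave 3
Result = F#3


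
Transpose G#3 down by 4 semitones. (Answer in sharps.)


Solution.
G#3: chromatic position 8 in octave 3 → absolute = 3×12 + 8 = 44
Transpose down 4: 44 - 4 = 40
40 = 3×12 + 4 → E in octave 3
Result = E3


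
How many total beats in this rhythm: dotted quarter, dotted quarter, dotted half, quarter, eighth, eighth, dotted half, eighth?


Beat values:
  dotted quarter = 1.5 beats
  dotted quarter = 1.5 beats
  dotted half = 3 beats
  quarter = 1 beat
  eighth = 0.5 beats
  eighth = 0.5 beats
  dotted half = 3 beats
  eighth = 0.5 beats
Sum = 1.5 + 1.5 + 3 + 1 + 0.5 + 0.5 + 3 + 0.5
= 11.5 beats


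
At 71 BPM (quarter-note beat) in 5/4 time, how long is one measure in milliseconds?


Step by step:
Quarter-note beat duration = 60000 / 71 ms
Beats per measure (5/4) = 5
One measure = 5 × 60000 / 71 = 300000 / 71 ms
= 4225.4 ms


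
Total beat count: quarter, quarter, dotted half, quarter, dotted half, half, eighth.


Beat values:
  quarter = 1 beat
  quarter = 1 beat
  dotted half = 3 beats
  quarter = 1 beat
  dotted half = 3 beats
  half = 2 beats
  eighth = 0.5 beats
Sum = 1 + 1 + 3 + 1 + 3 + 2 + 0.5
= 11.5 beats


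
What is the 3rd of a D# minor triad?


Let's work it out.
Minor triad = root + minor 3rd (3 semitones) + perfect 5th (7 semitones)
A triad on D# stacks thirds, so the chord tones use letter names D-F-A
Root: D#
Minor 3rd above D#: F#
Perfect 5th above D#: A#
The 3rd = F#


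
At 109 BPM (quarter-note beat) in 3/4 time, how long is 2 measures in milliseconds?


Quarter-note beat duration = 60000 / 109 ms
Beats per measure (3/4) = 3
One measure = 3 × 60000 / 109 = 180000 / 109 ms
2 measures = 2 × 180000 / 109 = 360000 / 109
= 3302.8 ms


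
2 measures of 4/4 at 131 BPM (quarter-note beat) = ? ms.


Solution.
Quarter-note beat duration = 60000 / 131 ms
Beats per measure (4/4) = 4
One measure = 4 × 60000 / 131 = 240000 / 131 ms
2 measures = 2 × 240000 / 131 = 480000 / 131
= 3664.1 ms


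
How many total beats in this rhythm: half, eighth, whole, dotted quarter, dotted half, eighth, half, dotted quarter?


Working:
Beat values:
  half = 2 beats
  eighth = 0.5 beats
  whole = 4 beats
  dotted quarter = 1.5 beats
  dotted half = 3 beats
  eighth = 0.5 beats
  half = 2 beats
  dotted quarter = 1.5 beats
Sum = 2 + 0.5 + 4 + 1.5 + 3 + 0.5 + 2 + 1.5
= 15 beats


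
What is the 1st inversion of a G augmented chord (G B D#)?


Working:
Root position: G B D#
1st inversion: move root up an octave
Bass note: B
Notes (bottom to top) = B D# G


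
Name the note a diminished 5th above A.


Let's work it out.
A 5th spans 5 letter names, so from A we land on E
A diminished 5th = 6 semitones above A
Spell E at that pitch: Eb
= Eb


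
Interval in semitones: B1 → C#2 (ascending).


Reasoning:
Absolute semitone position = octave×12 + chromatic position
B1: 1×12 + 11 = 23
C#2: 2×12 + 1 = 25
Difference = 25 - 23 = 2
= 2 semitones


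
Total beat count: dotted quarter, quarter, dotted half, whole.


Beat values:
  dotted quarter = 1.5 beats
  quarter = 1 beat
  dotted half = 3 beats
  whole = 4 beats
Sum = 1.5 + 1 + 3 + 4
= 9.5 beats


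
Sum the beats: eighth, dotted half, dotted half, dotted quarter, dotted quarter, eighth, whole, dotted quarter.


Beat values:
  eighth = 0.5 beats
  dotted half = 3 beats
  dotted half = 3 beats
  dotted quarter = 1.5 beats
  dotted quarter = 1.5 beats
  eighth = 0.5 beats
  whole = 4 beats
  dotted quarter = 1.5 beats
Sum = 0.5 + 3 + 3 + 1.5 + 1.5 + 0.5 + 4 + 1.5
= 15.5 beats


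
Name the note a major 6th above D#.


Working:
A 6th spans 6 letter names, so from D we land on B
A major 6th = 9 semitones above D#
Spell B at that pitch: B#
= B#


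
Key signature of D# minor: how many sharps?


Sharp minor keys follow the circle of fifths: A(0), E(1), B(2), F#(3), C#(4), G#(5), D#(6), A#(7)
D# minor has 6 sharps
Order of sharps: F# C# G# D# A# E# B# → first 6: F#, C#, G#, D#, A#, E#
= 6 sharps


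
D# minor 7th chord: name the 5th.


Minor 7th chord = root + minor 3rd + perfect 5th + minor 7th
Seventh chords stack in thirds, so the letter names are D-F-A-C
Root: D#
Minor 3rd above D#: F#
Perfect 5th above D#: A#
Minor 7th above D#: C#
The 5th = A#


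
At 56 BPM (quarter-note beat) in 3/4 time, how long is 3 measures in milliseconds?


Reasoning:
Quarter-note beat duration = 60000 / 56 ms
Beats per measure (3/4) = 3
One measure = 3 × 60000 / 56 = 180000 / 56 ms
3 measures = 3 × 180000 / 56 = 540000 / 56
= 9642.9 ms


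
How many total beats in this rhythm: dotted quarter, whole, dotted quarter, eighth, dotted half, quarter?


Step by step:
Beat values:
  dotted quarter = 1.5 beats
  whole = 4 beats
  dotted quarter = 1.5 beats
  eighth = 0.5 beats
  dotted half = 3 beats
  quarter = 1 beat
Sum = 1.5 + 4 + 1.5 + 0.5 + 3 + 1
= 11.5 beats


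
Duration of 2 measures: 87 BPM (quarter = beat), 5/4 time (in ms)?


Quarter-note beat duration = 60000 / 87 ms
Beats per measure (5/4) = 5
One measure = 5 × 60000 / 87 = 300000 / 87 ms
2 measures = 2 × 300000 / 87 = 600000 / 87
= 6896.6 ms
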